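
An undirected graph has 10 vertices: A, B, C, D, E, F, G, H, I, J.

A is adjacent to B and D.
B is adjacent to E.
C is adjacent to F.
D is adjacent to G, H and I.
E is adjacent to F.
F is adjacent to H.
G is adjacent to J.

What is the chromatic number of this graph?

2

F and H are adjacent, so at least 2 colors are needed.
2 colors suffice: color 1 → {B, D, F, J}; color 2 → {A, C, E, G, H, I}. No two adjacent vertices share a color.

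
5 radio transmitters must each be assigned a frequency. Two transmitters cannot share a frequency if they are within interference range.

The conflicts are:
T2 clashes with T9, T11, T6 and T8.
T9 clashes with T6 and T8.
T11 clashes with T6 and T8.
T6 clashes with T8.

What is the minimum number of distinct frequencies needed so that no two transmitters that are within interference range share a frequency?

4

T2, T11, T6, T8 pairwise conflict, so at least 4 frequencies are needed.
4 frequencies suffice: T2=2, T9=4, T11=4, T6=1, T8=3. No two conflicting transmitters share a frequency.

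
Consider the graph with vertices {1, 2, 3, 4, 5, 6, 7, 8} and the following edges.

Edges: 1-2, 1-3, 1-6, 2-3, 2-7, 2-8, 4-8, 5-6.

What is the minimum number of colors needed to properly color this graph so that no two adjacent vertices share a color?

3

1, 2, 3 are pairwise adjacent, so at least 3 colors are needed.
3 colors suffice: 1=blue, 2=red, 3=green, 4=red, 5=blue, 6=red, 7=blue, 8=blue. No two adjacent vertices share a color.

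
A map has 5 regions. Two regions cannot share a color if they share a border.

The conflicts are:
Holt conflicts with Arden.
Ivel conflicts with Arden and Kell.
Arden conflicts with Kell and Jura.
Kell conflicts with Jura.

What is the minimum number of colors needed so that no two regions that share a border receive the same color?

3

Arden, Kell, Jura pairwise conflict, so at least 3 colors are needed.
3 colors suffice: color 1 → {Arden}; color 2 → {Holt, Kell}; color 3 → {Ivel, Jura}. No two conflicting regions share a color.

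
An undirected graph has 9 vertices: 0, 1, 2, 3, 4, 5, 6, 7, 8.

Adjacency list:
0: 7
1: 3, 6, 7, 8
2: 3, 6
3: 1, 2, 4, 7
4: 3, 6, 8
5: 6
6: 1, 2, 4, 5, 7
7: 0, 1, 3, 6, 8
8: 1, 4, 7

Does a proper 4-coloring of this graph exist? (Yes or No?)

The chromatic number is 3. 1, 6, 7 are pairwise adjacent, so at least 3 colors are needed.
One proper 3-coloring: 0=red, 1=green, 2=blue, 3=red, 4=blue, 5=blue, 6=red, 7=blue, 8=red.
Since 4 ≥ 3, a proper 4-coloring certainly exists.

Yes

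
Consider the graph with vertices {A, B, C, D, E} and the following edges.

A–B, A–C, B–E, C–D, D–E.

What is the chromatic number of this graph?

3

The cycle E-D-C-A-B-E has odd length 5, so it cannot be 2-colored; at least 3 colors are needed.
One proper 3-coloring: A=2, B=1, C=1, D=2, E=3. No two adjacent vertices share a color.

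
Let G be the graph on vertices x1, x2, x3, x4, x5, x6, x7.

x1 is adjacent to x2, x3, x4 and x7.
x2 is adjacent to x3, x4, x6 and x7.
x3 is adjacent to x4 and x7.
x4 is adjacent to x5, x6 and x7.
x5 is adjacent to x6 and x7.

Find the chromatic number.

5

x1, x2, x3, x4, x7 are mutually adjacent (a clique of size 5), so at least 5 colors are needed.
One proper 5-coloring: x1=P, x2=G, x3=Y, x4=R, x5=G, x6=B, x7=B. No two adjacent vertices share a color.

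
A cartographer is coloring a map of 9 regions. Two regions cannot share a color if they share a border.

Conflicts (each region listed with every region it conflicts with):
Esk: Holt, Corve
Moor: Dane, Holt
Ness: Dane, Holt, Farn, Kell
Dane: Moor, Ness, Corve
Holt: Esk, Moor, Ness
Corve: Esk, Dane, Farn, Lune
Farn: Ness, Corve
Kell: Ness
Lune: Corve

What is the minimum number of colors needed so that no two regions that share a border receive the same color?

3

The cycle Holt-Ness-Dane-Corve-Esk-Holt has odd length 5, so it cannot be 2-colored; at least 3 colors are needed.
3 colors suffice: color 1 → {Moor, Ness, Corve}; color 2 → {Dane, Holt, Farn, Kell, Lune}; color 3 → {Esk}. No two conflicting regions share a color.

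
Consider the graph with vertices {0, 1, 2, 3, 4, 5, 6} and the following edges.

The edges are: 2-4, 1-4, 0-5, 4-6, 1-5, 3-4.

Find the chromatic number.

0 and 5 are adjacent, so at least 2 colors are needed.
One proper 2-coloring: 0=b, 1=b, 2=b, 3=b, 4=a, 5=a, 6=b. Each edge has distinct colors on its endpoints.

2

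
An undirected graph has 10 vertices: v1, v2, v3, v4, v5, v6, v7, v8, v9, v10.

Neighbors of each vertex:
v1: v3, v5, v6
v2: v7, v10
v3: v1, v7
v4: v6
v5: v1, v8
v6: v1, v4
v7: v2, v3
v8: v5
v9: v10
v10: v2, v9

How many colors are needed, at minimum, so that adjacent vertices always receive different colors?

v5 and v8 are adjacent, so at least 2 colors are needed.
A valid assignment using 2 colors: v1=red, v2=blue, v3=blue, v4=red, v5=blue, v6=blue, v7=red, v8=red, v9=blue, v10=red. No two adjacent vertices share a color.

2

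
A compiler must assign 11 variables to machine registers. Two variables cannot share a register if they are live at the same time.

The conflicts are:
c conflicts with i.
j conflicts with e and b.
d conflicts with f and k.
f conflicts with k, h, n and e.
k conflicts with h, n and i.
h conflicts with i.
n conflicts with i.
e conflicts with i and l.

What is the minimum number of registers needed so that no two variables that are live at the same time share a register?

f, k, n all conflict with each other, so at least 3 registers are needed.
A valid assignment using 3 registers: c=1, j=2, d=3, f=2, k=1, h=3, n=3, e=1, b=1, i=2, l=2. Every pair that conflicts lands in different registers.

3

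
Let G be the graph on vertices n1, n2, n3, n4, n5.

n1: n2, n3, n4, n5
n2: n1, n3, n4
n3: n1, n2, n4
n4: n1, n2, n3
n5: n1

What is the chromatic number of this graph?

n1, n2, n3, n4 are pairwise adjacent (a clique of size 4), so at least 4 colors are needed.
4 colors suffice: color 1 → {n1}; color 2 → {n3, n5}; color 3 → {n4}; color 4 → {n2}. Each edge has distinct colors on its endpoints.

4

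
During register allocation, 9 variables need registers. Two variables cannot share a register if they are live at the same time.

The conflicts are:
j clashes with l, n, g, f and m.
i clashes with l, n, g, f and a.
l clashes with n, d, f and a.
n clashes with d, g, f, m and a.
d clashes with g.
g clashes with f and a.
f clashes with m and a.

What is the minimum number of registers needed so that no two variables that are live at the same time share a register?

i, l, n, f, a all conflict with each other, so at least 5 registers are needed.
5 registers suffice: register 1 → {n}; register 2 → {d, f}; register 3 → {l, g, m}; register 4 → {j, a}; register 5 → {i}. No two conflicting variables share a register.

5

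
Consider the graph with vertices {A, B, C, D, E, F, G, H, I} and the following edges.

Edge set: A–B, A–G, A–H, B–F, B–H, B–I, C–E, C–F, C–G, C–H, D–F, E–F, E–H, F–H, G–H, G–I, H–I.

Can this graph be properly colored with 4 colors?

The chromatic number is 4. C, E, F, H form a clique, so at least 4 colors are needed.
4 colors suffice: A=4, B=3, C=3, D=1, E=4, F=2, G=2, H=1, I=4.
That is already a proper 4-coloring.

Yes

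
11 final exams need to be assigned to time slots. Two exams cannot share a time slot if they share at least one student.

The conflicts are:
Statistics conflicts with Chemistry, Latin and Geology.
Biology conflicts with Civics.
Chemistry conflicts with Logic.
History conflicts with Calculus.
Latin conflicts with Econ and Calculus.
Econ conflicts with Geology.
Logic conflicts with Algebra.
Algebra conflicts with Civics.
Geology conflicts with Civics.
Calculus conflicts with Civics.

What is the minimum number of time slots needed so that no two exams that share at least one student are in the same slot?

3

The cycle Calculus-Civics-Geology-Econ-Latin-Calculus has odd length 5, so it cannot be 2-colored; at least 3 time slots are needed.
3 time slots suffice: time slot 1 → {Chemistry, History, Latin, Civics}; time slot 2 → {Biology, Algebra, Geology, Calculus}; time slot 3 → {Statistics, Econ, Logic}. No two conflicting exams share a time slot.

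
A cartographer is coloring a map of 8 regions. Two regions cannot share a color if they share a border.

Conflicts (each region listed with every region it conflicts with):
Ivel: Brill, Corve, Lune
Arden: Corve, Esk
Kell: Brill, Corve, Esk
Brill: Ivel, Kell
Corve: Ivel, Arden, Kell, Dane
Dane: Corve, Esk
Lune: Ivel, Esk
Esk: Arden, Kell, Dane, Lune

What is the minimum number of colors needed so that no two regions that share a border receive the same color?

3

The cycle Ivel-Corve-Kell-Esk-Lune-Ivel has odd length 5, so it cannot be 2-colored; at least 3 colors are needed.
3 colors suffice: color 1 → {Brill, Corve, Esk}; color 2 → {Ivel, Arden, Kell, Dane}; color 3 → {Lune}. No two conflicting regions share a color.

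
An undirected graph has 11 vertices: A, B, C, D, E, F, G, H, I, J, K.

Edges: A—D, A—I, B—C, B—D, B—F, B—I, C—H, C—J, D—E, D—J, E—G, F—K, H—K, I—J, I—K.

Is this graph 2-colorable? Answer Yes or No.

The cycle K-I-J-C-H-K has odd length 5, so it cannot be 2-colored; at least 3 colors are needed.
So 2 colors are not enough.

No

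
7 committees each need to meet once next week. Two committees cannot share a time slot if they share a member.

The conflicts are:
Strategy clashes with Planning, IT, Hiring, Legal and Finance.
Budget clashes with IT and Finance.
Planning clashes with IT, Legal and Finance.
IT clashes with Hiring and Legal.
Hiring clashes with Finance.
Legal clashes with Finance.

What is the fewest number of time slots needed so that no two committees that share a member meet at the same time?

4

Strategy, Planning, IT, Legal pairwise conflict, so at least 4 time slots are needed.
Using 4 time slots: Strategy=2, Budget=2, Planning=4, IT=1, Hiring=3, Legal=3, Finance=1. Each listed conflict is separated.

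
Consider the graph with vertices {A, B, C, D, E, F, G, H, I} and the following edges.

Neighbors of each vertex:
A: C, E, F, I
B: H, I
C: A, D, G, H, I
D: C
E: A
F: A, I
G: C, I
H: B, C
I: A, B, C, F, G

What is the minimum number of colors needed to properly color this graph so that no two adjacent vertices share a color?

C, G, I are mutually adjacent, so at least 3 colors are needed.
One proper 3-coloring: A=green, B=red, C=red, D=blue, E=red, F=red, G=green, H=blue, I=blue. Each edge has distinct colors on its endpoints.

3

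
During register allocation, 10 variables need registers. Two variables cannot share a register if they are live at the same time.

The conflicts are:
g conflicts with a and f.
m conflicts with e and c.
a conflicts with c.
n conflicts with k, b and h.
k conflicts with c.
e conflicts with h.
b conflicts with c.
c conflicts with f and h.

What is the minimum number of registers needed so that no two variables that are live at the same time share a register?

2

g and f conflict, so at least 2 registers are needed.
2 registers suffice: g=1, m=2, a=2, n=1, k=2, e=1, b=2, c=1, f=2, h=2. Every pair that conflicts lands in different registers.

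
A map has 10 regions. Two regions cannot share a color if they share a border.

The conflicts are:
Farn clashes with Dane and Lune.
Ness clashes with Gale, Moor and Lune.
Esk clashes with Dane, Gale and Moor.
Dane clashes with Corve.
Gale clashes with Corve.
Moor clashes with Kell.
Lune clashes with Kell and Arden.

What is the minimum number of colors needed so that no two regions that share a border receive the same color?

Ness and Lune conflict, so at least 2 colors are needed.
2 colors suffice: color 1 → {Dane, Gale, Moor, Lune}; color 2 → {Farn, Ness, Esk, Kell, Corve, Arden}. No two conflicting regions share a color.

2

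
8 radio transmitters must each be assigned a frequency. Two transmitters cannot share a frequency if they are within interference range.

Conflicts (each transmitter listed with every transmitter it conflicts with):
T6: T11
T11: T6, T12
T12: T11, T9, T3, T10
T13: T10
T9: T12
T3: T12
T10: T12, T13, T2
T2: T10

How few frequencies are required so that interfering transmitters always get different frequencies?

T12 and T10 conflict, so at least 2 frequencies are needed.
2 frequencies suffice: T6=1, T11=2, T12=1, T13=1, T9=2, T3=2, T10=2, T2=1. Each listed conflict is separated.

2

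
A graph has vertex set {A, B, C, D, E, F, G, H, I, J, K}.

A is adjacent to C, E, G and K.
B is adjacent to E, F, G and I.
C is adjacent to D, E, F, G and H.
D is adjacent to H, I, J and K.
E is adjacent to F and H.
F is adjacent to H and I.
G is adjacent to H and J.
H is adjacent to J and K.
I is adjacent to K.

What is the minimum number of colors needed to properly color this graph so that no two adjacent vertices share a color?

C, E, F, H are pairwise adjacent (a clique of size 4), so at least 4 colors are needed.
4 colors suffice: color 1 → {A, B, H}; color 2 → {C, I, J}; color 3 → {D, E, G}; color 4 → {F, K}. No two adjacent vertices share a color.

4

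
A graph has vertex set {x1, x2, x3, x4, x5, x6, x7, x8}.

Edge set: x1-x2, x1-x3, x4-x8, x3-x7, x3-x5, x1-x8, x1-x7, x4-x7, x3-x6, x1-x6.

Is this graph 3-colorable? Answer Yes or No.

Yes

The chromatic number is 3. x1, x3, x7 are pairwise adjacent, so at least 3 colors are needed.
A valid assignment using 3 colors: x1=1, x2=2, x3=2, x4=1, x5=1, x6=3, x7=3, x8=2.
That is already a proper 3-coloring.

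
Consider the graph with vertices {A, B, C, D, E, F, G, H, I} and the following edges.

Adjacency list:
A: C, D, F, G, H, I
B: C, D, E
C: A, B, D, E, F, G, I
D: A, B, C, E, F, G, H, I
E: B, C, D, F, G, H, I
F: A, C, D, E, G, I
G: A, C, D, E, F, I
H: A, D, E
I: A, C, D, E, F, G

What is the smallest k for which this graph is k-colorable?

A, C, D, F, G, I form a clique, so at least 6 colors are needed.
6 colors suffice: color 1 → {D}; color 2 → {C, H}; color 3 → {A, E}; color 4 → {B, I}; color 5 → {F}; color 6 → {G}. No two adjacent vertices share a color.

6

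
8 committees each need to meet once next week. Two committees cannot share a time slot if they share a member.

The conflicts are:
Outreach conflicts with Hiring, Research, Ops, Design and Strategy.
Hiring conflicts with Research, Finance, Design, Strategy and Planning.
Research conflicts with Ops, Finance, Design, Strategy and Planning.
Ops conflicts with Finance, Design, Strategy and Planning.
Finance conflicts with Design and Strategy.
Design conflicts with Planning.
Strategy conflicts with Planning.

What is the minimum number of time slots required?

Research, Ops, Design, Planning pairwise conflict, so at least 4 time slots are needed.
4 time slots suffice: time slot 1 → {Research}; time slot 2 → {Hiring, Ops}; time slot 3 → {Design, Strategy}; time slot 4 → {Outreach, Finance, Planning}. Each listed conflict is separated.

4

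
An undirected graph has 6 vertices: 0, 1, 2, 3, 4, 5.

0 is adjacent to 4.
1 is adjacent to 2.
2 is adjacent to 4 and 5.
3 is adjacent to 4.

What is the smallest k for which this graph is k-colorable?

2

3 and 4 are adjacent, so at least 2 colors are needed.
A valid assignment using 2 colors: 0=blue, 1=red, 2=blue, 3=blue, 4=red, 5=red. Every edge joins two different colors.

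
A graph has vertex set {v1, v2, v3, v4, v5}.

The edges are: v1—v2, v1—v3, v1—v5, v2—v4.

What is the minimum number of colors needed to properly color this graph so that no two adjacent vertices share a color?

v1 and v3 are adjacent, so at least 2 colors are needed.
2 colors suffice: v1=1, v2=2, v3=2, v4=1, v5=2. Every edge joins two different colors.

2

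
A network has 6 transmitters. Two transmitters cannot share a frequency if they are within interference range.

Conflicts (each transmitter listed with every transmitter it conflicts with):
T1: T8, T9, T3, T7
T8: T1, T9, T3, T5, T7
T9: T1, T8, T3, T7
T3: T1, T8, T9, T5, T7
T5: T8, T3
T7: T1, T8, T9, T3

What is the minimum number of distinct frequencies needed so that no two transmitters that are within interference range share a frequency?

5

T1, T8, T9, T3, T7 all conflict with each other, so at least 5 frequencies are needed.
5 frequencies suffice: frequency 1 → {T8}; frequency 2 → {T3}; frequency 3 → {T5, T7}; frequency 4 → {T9}; frequency 5 → {T1}. Each listed conflict is separated.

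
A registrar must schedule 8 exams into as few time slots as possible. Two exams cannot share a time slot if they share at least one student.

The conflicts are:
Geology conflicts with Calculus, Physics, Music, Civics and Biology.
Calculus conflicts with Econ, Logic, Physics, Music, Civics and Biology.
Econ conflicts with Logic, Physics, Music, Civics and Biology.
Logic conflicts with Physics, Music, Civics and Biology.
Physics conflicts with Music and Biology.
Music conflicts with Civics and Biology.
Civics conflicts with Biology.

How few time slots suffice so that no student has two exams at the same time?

6

Calculus, Econ, Logic, Music, Civics, Biology pairwise conflict, so at least 6 time slots are needed.
6 time slots suffice: time slot 1 → {Music}; time slot 2 → {Calculus}; time slot 3 → {Biology}; time slot 4 → {Physics, Civics}; time slot 5 → {Geology, Logic}; time slot 6 → {Econ}. No two conflicting exams share a time slot.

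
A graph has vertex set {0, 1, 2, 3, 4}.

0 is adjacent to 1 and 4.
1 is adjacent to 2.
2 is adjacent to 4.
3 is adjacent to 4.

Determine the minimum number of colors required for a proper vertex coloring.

2

2 and 4 are adjacent, so at least 2 colors are needed.
2 colors suffice: color a → {1, 4}; color b → {0, 2, 3}. No two adjacent vertices share a color.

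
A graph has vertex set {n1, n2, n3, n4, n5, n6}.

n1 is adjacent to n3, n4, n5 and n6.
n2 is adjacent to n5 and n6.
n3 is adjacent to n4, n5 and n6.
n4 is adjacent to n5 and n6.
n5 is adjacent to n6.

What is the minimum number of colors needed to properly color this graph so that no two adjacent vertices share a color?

n1, n3, n4, n5, n6 form a clique, so at least 5 colors are needed.
5 colors suffice: color 1 → {n5}; color 2 → {n6}; color 3 → {n2, n3}; color 4 → {n4}; color 5 → {n1}. Each edge has distinct colors on its endpoints.

5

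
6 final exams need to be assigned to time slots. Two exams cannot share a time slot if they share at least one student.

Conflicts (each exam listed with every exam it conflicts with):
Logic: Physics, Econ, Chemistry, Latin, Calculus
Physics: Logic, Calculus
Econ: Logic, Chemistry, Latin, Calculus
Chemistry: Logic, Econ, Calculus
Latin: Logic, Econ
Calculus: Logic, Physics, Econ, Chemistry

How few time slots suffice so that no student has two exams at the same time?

4

Logic, Econ, Chemistry, Calculus are mutually in conflict, so at least 4 time slots are needed.
4 time slots suffice: Logic=1, Physics=3, Econ=3, Chemistry=4, Latin=2, Calculus=2. No two conflicting exams share a time slot.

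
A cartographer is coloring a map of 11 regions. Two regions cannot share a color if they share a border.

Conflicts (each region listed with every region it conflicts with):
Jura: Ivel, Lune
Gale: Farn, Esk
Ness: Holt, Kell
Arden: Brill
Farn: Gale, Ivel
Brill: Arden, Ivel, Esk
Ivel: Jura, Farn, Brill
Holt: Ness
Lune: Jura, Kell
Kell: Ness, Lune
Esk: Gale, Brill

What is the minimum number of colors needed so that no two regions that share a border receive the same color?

3

The cycle Ivel-Brill-Esk-Gale-Farn-Ivel has odd length 5, so it cannot be 2-colored; at least 3 colors are needed.
3 colors suffice: color 1 → {Ness, Arden, Ivel, Lune, Esk}; color 2 → {Jura, Gale, Brill, Holt, Kell}; color 3 → {Farn}. Every pair that conflicts lands in different colors.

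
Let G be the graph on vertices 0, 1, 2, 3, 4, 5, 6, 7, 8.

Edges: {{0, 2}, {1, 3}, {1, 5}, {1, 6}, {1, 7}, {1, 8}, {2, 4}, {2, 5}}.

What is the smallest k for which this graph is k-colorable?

1 and 8 are adjacent, so at least 2 colors are needed.
A valid assignment using 2 colors: 0=b, 1=a, 2=a, 3=b, 4=b, 5=b, 6=b, 7=b, 8=b. No two adjacent vertices share a color.

2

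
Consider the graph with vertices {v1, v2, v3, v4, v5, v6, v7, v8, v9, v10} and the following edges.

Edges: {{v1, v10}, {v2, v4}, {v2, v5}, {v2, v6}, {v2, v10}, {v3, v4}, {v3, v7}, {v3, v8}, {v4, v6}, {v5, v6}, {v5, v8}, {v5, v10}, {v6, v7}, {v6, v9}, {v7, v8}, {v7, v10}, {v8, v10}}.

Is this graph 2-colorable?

No

v7, v8, v10 are mutually adjacent, so at least 3 colors are needed.
So 2 colors are not enough.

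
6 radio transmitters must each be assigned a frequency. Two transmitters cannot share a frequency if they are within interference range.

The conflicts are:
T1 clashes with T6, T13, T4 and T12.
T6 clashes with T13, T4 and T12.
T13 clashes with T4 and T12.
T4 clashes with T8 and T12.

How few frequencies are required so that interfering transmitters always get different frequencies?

5

T1, T6, T13, T4, T12 are mutually in conflict, so at least 5 frequencies are needed.
5 frequencies suffice: T1=4, T6=2, T13=3, T4=1, T8=2, T12=5. Each listed conflict is separated.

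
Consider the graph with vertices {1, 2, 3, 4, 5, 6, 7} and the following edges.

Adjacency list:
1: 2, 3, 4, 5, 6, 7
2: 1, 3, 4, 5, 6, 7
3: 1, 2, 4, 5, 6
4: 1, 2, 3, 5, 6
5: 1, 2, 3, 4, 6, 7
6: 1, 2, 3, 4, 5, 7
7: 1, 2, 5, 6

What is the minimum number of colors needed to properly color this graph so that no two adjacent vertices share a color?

1, 2, 3, 4, 5, 6 are mutually adjacent (a clique of size 6), so at least 6 colors are needed.
6 colors suffice: 1=d, 2=a, 3=f, 4=e, 5=c, 6=b, 7=e. No two adjacent vertices share a color.

6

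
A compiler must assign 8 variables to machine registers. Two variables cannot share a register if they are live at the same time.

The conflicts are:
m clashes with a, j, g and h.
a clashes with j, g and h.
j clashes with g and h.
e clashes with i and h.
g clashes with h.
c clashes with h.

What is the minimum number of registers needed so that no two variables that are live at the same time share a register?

5

m, a, j, g, h are mutually in conflict, so at least 5 registers are needed.
5 registers suffice: register 1 → {i, h}; register 2 → {a, e, c}; register 3 → {g}; register 4 → {j}; register 5 → {m}. Each listed conflict is separated.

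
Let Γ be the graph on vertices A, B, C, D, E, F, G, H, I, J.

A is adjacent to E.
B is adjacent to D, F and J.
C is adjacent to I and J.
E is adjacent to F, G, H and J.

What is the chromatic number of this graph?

E and G are adjacent, so at least 2 colors are needed.
One proper 2-coloring: A=blue, B=red, C=red, D=blue, E=red, F=blue, G=blue, H=blue, I=blue, J=blue. Each edge has distinct colors on its endpoints.

2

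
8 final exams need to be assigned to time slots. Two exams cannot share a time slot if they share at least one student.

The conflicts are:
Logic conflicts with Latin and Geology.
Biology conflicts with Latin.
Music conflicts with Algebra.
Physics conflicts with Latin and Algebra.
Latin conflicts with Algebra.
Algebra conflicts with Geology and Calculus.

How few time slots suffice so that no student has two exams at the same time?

3

Physics, Latin, Algebra all conflict with each other, so at least 3 time slots are needed.
3 time slots suffice: Logic=1, Biology=1, Music=2, Physics=3, Latin=2, Algebra=1, Geology=2, Calculus=2. Every pair that conflicts lands in different time slots.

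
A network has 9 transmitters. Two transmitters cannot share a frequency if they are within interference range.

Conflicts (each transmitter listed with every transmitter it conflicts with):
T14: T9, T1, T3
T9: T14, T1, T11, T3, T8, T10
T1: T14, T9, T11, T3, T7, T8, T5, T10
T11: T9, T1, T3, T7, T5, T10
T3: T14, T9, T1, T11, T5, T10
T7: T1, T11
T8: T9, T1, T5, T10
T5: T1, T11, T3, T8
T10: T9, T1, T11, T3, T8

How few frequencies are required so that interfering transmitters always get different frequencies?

T9, T1, T11, T3, T10 all conflict with each other, so at least 5 frequencies are needed.
5 frequencies suffice: frequency 1 → {T1}; frequency 2 → {T9, T7, T5}; frequency 3 → {T14, T11, T8}; frequency 4 → {T3}; frequency 5 → {T10}. No two conflicting transmitters share a frequency.

5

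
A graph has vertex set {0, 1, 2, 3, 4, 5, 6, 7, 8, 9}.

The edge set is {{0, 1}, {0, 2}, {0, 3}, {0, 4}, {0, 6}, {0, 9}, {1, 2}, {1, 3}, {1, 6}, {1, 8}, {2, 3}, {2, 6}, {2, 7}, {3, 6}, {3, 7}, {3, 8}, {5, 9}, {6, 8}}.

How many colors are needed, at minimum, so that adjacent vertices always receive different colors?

0, 1, 2, 3, 6 are mutually adjacent (a clique of size 5), so at least 5 colors are needed.
One proper 5-coloring: 0=red, 1=green, 2=yellow, 3=blue, 4=blue, 5=red, 6=purple, 7=red, 8=red, 9=blue. No two adjacent vertices share a color.

5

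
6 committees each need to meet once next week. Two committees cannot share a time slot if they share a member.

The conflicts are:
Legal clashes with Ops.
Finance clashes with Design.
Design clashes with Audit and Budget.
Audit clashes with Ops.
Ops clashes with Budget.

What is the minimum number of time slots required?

Design and Budget conflict, so at least 2 time slots are needed.
A valid assignment using 2 time slots: Legal=2, Finance=2, Design=1, Audit=2, Ops=1, Budget=2. Every pair that conflicts lands in different time slots.

2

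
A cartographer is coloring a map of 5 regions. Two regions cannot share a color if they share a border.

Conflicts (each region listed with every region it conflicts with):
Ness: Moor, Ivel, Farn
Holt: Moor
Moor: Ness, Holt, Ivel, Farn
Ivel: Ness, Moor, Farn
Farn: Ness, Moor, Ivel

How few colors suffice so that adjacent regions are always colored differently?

4

Ness, Moor, Ivel, Farn are mutually in conflict, so at least 4 colors are needed.
4 colors suffice: color 1 → {Moor}; color 2 → {Ness, Holt}; color 3 → {Farn}; color 4 → {Ivel}. Each listed conflict is separated.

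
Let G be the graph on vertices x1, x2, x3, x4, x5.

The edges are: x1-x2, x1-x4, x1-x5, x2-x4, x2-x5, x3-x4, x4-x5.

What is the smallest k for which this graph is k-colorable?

x1, x2, x4, x5 are pairwise adjacent (a clique of size 4), so at least 4 colors are needed.
4 colors suffice: color R → {x4}; color B → {x2, x3}; color G → {x5}; color Y → {x1}. Every edge joins two different colors.

4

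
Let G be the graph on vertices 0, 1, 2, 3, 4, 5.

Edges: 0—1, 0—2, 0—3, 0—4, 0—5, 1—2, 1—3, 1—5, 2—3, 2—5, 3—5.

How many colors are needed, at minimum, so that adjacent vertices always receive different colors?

5

0, 1, 2, 3, 5 form a clique, so at least 5 colors are needed.
5 colors suffice: color red → {0}; color blue → {1, 4}; color green → {5}; color yellow → {2}; color purple → {3}. No two adjacent vertices share a color.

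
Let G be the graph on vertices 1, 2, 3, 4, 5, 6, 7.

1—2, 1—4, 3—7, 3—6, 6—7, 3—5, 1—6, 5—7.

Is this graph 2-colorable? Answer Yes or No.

No

3, 6, 7 are pairwise adjacent, so at least 3 colors are needed.
So 2 colors are not enough.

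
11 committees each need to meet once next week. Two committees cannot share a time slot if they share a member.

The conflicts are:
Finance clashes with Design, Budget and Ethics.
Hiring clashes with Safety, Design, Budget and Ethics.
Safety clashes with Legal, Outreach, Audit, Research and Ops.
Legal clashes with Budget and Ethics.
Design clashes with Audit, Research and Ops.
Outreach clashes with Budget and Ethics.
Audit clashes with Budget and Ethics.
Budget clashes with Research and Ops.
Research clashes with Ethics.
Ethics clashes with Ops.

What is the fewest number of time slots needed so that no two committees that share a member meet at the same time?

2

Hiring and Safety conflict, so at least 2 time slots are needed.
2 time slots suffice: Finance=2, Hiring=2, Safety=1, Legal=2, Design=1, Outreach=2, Audit=2, Budget=1, Research=2, Ethics=1, Ops=2. Each listed conflict is separated.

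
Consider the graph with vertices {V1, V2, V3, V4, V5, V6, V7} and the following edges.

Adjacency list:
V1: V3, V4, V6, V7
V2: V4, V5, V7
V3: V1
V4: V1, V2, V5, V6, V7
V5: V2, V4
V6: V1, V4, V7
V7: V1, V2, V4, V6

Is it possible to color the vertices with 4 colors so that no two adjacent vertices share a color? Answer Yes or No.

The chromatic number is 4. V1, V4, V6, V7 are pairwise adjacent (a clique of size 4), so at least 4 colors are needed.
4 colors suffice: color 1 → {V3, V4}; color 2 → {V5, V7}; color 3 → {V1, V2}; color 4 → {V6}.
That is already a proper 4-coloring.

Yes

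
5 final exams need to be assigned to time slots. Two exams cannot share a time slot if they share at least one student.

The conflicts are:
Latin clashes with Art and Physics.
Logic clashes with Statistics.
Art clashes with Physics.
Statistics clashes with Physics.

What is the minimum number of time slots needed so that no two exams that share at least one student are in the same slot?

Latin, Art, Physics pairwise conflict, so at least 3 time slots are needed.
A valid assignment using 3 time slots: Latin=2, Logic=1, Art=3, Statistics=2, Physics=1. Each listed conflict is separated.

3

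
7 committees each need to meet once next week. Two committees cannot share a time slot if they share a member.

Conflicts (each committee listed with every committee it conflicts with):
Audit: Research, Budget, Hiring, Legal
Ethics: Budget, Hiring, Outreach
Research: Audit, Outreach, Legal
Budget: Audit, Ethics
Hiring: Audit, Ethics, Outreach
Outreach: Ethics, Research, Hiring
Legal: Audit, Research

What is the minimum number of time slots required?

3

Audit, Research, Legal are mutually in conflict, so at least 3 time slots are needed.
3 time slots suffice: time slot 1 → {Audit, Outreach}; time slot 2 → {Ethics, Research}; time slot 3 → {Budget, Hiring, Legal}. No two conflicting committees share a time slot.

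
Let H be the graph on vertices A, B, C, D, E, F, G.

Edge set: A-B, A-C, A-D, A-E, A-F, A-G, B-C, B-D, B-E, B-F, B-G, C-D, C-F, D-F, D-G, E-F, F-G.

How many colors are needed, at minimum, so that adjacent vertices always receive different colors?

A, B, C, D, F are mutually adjacent (a clique of size 5), so at least 5 colors are needed.
5 colors suffice: A=1, B=2, C=5, D=4, E=4, F=3, G=5. Every edge joins two different colors.

5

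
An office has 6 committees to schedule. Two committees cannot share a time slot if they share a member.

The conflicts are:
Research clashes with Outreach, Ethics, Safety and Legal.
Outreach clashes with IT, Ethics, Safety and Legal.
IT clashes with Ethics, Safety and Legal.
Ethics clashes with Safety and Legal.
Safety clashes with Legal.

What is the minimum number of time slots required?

Outreach, IT, Ethics, Safety, Legal are mutually in conflict, so at least 5 time slots are needed.
5 time slots suffice: time slot 1 → {Ethics}; time slot 2 → {Legal}; time slot 3 → {Outreach}; time slot 4 → {Safety}; time slot 5 → {Research, IT}. No two conflicting committees share a time slot.

5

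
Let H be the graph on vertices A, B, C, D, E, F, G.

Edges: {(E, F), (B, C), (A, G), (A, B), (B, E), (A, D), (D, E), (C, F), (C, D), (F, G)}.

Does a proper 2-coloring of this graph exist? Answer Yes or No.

The cycle B-A-G-F-E-B has odd length 5, so it cannot be 2-colored; at least 3 colors are needed.
So 2 colors are not enough.

No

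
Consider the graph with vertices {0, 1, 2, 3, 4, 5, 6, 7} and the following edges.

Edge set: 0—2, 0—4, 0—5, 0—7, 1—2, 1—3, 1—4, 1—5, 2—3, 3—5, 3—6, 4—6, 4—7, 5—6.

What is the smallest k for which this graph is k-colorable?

3, 5, 6 are pairwise adjacent, so at least 3 colors are needed.
3 colors suffice: color red → {3, 4}; color blue → {2, 5, 7}; color green → {0, 1, 6}. No two adjacent vertices share a color.

3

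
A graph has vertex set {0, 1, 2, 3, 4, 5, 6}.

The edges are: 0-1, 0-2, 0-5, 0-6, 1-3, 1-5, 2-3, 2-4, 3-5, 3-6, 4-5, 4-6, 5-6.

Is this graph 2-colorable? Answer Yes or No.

4, 5, 6 are pairwise adjacent, so at least 3 colors are needed.
So 2 colors are not enough.

No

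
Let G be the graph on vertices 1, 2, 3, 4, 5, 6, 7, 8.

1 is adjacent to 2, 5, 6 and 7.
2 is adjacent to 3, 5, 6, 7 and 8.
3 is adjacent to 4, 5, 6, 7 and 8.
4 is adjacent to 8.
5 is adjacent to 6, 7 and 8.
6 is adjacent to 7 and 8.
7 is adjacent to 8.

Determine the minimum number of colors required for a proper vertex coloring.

2, 3, 5, 6, 7, 8 form a clique, so at least 6 colors are needed.
One proper 6-coloring: 1=red, 2=yellow, 3=red, 4=blue, 5=purple, 6=green, 7=blue, 8=orange. Every edge joins two different colors.

6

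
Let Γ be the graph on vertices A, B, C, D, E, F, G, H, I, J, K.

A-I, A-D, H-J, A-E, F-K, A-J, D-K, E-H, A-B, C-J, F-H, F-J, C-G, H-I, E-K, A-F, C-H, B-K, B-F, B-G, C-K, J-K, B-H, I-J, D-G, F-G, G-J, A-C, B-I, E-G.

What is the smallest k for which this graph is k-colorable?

3

C, G, J are mutually adjacent, so at least 3 colors are needed.
3 colors suffice: A=1, B=2, C=3, D=2, E=2, F=3, G=1, H=1, I=3, J=2, K=1. Every edge joins two different colors.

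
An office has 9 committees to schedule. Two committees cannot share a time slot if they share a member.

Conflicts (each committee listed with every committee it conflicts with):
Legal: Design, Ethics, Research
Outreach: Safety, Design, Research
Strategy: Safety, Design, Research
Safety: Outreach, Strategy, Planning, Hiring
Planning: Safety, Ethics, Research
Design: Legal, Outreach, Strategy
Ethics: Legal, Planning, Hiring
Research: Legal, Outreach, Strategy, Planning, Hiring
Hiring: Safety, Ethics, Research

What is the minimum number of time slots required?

Strategy and Design conflict, so at least 2 time slots are needed.
Using 2 time slots: Legal=2, Outreach=2, Strategy=2, Safety=1, Planning=2, Design=1, Ethics=1, Research=1, Hiring=2. Every pair that conflicts lands in different time slots.

2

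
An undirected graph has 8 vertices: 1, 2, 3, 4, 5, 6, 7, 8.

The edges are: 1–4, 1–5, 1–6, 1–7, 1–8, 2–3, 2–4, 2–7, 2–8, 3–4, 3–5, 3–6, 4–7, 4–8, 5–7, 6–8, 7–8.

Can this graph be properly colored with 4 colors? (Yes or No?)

Yes

The chromatic number is 4. 2, 4, 7, 8 form a clique, so at least 4 colors are needed.
4 colors suffice: color red → {3, 7}; color blue → {4, 5, 6}; color green → {1, 2}; color yellow → {8}.
That is already a proper 4-coloring.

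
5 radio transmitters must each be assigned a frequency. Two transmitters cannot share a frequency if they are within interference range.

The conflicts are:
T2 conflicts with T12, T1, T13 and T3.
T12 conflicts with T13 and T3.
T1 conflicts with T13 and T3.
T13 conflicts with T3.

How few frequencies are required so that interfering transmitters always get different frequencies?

4

T2, T1, T13, T3 pairwise conflict, so at least 4 frequencies are needed.
4 frequencies suffice: frequency 1 → {T13}; frequency 2 → {T2}; frequency 3 → {T3}; frequency 4 → {T12, T1}. No two conflicting transmitters share a frequency.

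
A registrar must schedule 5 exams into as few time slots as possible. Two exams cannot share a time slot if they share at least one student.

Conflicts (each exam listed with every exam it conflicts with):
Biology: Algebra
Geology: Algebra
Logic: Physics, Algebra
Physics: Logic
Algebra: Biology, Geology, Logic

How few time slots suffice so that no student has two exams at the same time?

2

Logic and Physics conflict, so at least 2 time slots are needed.
2 time slots suffice: time slot 1 → {Physics, Algebra}; time slot 2 → {Biology, Geology, Logic}. Every pair that conflicts lands in different time slots.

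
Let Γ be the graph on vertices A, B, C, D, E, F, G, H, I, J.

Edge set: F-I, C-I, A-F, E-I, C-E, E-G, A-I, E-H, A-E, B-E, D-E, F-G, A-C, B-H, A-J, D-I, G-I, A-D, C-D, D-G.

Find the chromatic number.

A, C, D, E, I are mutually adjacent (a clique of size 5), so at least 5 colors are needed.
A valid assignment using 5 colors: A=3, B=2, C=5, D=4, E=1, F=1, G=3, H=3, I=2, J=1. Each edge has distinct colors on its endpoints.

5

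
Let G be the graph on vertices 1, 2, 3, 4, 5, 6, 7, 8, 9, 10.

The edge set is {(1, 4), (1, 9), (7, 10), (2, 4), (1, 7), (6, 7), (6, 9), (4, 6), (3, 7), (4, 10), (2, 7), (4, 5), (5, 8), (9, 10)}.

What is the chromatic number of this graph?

2

4 and 10 are adjacent, so at least 2 colors are needed.
2 colors suffice: 1=b, 2=b, 3=b, 4=a, 5=b, 6=b, 7=a, 8=a, 9=a, 10=b. No two adjacent vertices share a color.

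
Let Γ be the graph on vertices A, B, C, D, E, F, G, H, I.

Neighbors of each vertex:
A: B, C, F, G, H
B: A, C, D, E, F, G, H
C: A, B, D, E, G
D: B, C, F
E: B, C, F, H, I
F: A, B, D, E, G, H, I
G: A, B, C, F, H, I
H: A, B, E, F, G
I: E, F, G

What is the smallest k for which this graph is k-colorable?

5

A, B, F, G, H form a clique, so at least 5 colors are needed.
5 colors suffice: color 1 → {C, F}; color 2 → {B, I}; color 3 → {D, E, G}; color 4 → {H}; color 5 → {A}. Each edge has distinct colors on its endpoints.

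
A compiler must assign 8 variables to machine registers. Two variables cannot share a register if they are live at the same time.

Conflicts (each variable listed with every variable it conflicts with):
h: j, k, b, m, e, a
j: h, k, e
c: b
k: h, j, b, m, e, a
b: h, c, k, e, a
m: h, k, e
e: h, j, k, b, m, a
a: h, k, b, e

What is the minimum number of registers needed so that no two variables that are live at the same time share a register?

5

h, k, b, e, a all conflict with each other, so at least 5 registers are needed.
5 registers suffice: register 1 → {h, c}; register 2 → {e}; register 3 → {k}; register 4 → {j, b, m}; register 5 → {a}. Every pair that conflicts lands in different registers.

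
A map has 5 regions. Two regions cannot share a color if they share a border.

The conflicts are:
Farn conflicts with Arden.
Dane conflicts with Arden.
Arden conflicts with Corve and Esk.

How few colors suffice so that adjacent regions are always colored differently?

2

Arden and Corve conflict, so at least 2 colors are needed.
2 colors suffice: color 1 → {Arden}; color 2 → {Farn, Dane, Corve, Esk}. Each listed conflict is separated.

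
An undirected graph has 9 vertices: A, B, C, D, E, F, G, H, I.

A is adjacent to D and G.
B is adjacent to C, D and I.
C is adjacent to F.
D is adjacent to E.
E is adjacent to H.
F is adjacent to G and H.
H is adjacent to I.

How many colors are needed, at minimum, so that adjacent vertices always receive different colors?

The cycle H-E-D-B-I-H has odd length 5, so it cannot be 2-colored; at least 3 colors are needed.
3 colors suffice: color red → {A, B, H}; color blue → {D, F, I}; color green → {C, E, G}. No two adjacent vertices share a color.

3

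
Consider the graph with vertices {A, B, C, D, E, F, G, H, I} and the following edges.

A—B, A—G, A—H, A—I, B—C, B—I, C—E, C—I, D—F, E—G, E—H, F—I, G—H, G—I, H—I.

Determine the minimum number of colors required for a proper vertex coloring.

A, G, H, I are mutually adjacent (a clique of size 4), so at least 4 colors are needed.
4 colors suffice: color red → {D, E, I}; color blue → {C, F, G}; color green → {A}; color yellow → {B, H}. Each edge has distinct colors on its endpoints.

4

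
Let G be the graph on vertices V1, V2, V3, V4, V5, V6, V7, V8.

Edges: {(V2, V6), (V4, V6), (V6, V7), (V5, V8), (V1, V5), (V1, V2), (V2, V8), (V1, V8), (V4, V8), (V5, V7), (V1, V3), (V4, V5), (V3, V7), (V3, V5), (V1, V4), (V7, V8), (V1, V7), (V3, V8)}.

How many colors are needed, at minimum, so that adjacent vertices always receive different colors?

5

V1, V3, V5, V7, V8 are mutually adjacent (a clique of size 5), so at least 5 colors are needed.
5 colors suffice: color red → {V6, V8}; color blue → {V1}; color green → {V2, V5}; color yellow → {V4, V7}; color purple → {V3}. Every edge joins two different colors.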